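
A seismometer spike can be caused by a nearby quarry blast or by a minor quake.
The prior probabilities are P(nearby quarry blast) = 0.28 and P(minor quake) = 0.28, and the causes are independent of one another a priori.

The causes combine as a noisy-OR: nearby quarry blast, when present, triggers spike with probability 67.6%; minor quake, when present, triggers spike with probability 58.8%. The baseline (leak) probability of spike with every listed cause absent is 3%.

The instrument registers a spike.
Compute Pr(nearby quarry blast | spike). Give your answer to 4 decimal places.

Under noisy-OR, P(spike | causes) = 1 − (1−0.03)·∏(1−qᵢ) over the active causes.
Sum P(spike|·) weighted by the priors over the 4 (nearby quarry blast, minor quake) configurations:
  P(spike) = 0.03×0.72×0.72 + 0.60036×0.72×0.28 + 0.68572×0.28×0.72 + 0.870517×0.28×0.28
        = 0.015552 + 0.121033 + 0.138241 + 0.068249 = 0.343075
The terms with nearby quarry blast present sum to 0.206490, so
  P(nearby quarry blast | spike) = 0.206490 / 0.343075 ≈ 0.6019

Pr(nearby quarry blast | spike) ≈ 0.6019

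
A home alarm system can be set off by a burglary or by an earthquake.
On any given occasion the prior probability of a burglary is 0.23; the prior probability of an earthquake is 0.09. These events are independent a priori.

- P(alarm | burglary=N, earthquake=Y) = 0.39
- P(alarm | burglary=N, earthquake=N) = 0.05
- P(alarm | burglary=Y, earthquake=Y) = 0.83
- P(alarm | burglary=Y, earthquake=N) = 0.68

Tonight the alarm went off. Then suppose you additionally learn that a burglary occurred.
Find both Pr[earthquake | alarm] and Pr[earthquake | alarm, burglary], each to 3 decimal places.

For the numerator, keep only earthquake=true terms: 0.027027 + 0.017181 = 0.044208
Denominator P(alarm): 0.05×0.77×0.91 + 0.39×0.77×0.09 + 0.68×0.23×0.91 + 0.83×0.23×0.09 = 0.221567
Posterior = 0.044208 / 0.221567 ≈ 0.200

Now condition on the additional information:
P(alarm | burglary) = 0.68*0.91 + 0.83*0.09 = 0.618800 + 0.074700 = 0.693500
The earthquake-present share is 0.83*0.09 = 0.074700.
So P(earthquake | alarm, burglary) = 0.074700/0.693500 ≈ 0.108.

Pr[earthquake | alarm] ≈ 0.200; Pr[earthquake | alarm, burglary] ≈ 0.108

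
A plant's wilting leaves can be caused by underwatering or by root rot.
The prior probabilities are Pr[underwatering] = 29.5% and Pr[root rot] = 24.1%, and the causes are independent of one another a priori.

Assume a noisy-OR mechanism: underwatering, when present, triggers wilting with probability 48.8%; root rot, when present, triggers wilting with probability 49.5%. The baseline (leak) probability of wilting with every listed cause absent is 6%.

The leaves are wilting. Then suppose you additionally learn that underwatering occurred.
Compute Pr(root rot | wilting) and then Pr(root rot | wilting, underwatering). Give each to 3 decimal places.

Under noisy-OR, P(wilting | causes) = 1 − (1−0.06)·∏(1−qᵢ) over the active causes.
Sum P(wilting|·) weighted by the priors over the 4 (underwatering, root rot) configurations:
  P(wilting) = 0.06·0.705·0.759 + 0.5253·0.705·0.241 + 0.51872·0.295·0.759 + 0.756954·0.295·0.241
        = 0.032106 + 0.089251 + 0.116144 + 0.053816 = 0.291317
Configurations with root rot contribute 0.143067, so
  P(root rot | wilting) = 0.143067 / 0.291317 ≈ 0.491

Now also conditioning on underwatering=true:
Sum P(wilting|·) weighted by the priors over both values of root rot:
  P(wilting | underwatering) = 0.51872*0.759 + 0.756954*0.241
        = 0.393708 + 0.182426 = 0.576134
The terms with root rot present sum to 0.182426, so
  P(root rot | wilting, underwatering) = 0.182426 / 0.576134 ≈ 0.317

Pr(root rot | wilting) ≈ 0.491; Pr(root rot | wilting, underwatering) ≈ 0.317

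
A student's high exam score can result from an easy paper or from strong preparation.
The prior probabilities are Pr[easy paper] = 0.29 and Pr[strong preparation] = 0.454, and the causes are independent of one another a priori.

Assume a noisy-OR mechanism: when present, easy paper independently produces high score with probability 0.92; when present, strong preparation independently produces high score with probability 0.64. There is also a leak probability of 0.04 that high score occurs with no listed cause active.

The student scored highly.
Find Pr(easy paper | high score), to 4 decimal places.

Pr(easy paper | high score) ≈ 0.5477

Under noisy-OR, P(high score | causes) = 1 − (1−0.04)·∏(1−qᵢ) over the active causes.
For the numerator, keep only easy paper=true terms: 0.146179 + 0.128020 = 0.274199
Denominator P(high score): 0.04×0.71×0.546 + 0.6544×0.71×0.454 + 0.9232×0.29×0.546 + 0.972352×0.29×0.454 = 0.500644
P(easy paper | high score) = 0.274199/0.500644 ≈ 0.5477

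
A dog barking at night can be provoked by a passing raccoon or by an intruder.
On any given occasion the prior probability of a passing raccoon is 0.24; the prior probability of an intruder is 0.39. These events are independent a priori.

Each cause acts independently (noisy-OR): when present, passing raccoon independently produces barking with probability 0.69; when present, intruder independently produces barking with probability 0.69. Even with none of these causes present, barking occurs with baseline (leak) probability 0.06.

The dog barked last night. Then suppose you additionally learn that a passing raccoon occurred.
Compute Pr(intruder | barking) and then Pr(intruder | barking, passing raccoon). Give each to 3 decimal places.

Pr(intruder | barking) ≈ 0.692; Pr(intruder | barking, passing raccoon) ≈ 0.451

Under noisy-OR, P(barking | causes) = 1 − (1−0.06)·∏(1−qᵢ) over the active causes.
P(barking) = 0.06*0.76*0.61 + 0.7086*0.76*0.39 + 0.7086*0.24*0.61 + 0.909666*0.24*0.39 = 0.027816 + 0.210029 + 0.103739 + 0.085145 = 0.426729
Of this, 0.295174 comes from 0.210029 + 0.085145 (the intruder=true cases).
So P(intruder | barking) = 0.295174/0.426729 ≈ 0.692.

Now also conditioning on passing raccoon=true:
Enumerate both values of intruder and weight by the priors:
  P(barking | passing raccoon) = 0.7086·0.61 + 0.909666·0.39
        = 0.432246 + 0.354770 = 0.787016
Configurations with intruder contribute 0.354770, so
  P(intruder | barking, passing raccoon) = 0.354770 / 0.787016 ≈ 0.451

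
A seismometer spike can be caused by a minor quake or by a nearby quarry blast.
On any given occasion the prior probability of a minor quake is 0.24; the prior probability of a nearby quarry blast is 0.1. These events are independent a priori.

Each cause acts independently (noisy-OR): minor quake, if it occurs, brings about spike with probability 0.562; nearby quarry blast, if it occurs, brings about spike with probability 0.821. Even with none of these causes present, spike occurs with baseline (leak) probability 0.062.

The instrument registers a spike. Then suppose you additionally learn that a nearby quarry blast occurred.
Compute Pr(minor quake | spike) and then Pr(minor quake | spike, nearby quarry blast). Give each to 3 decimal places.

Under noisy-OR, P(spike | causes) = 1 − (1−0.062)·∏(1−qᵢ) over the active causes.
Numerator (weight on configurations with minor quake): 0.127258 + 0.022235 = 0.149493
Normalizer over all consistent configurations: 0.062·0.76·0.9 + 0.832098·0.76·0.1 + 0.589156·0.24·0.9 + 0.926459·0.24·0.1 = 0.255140
Posterior = 0.149493 / 0.255140 ≈ 0.586

Now also conditioning on nearby quarry blast=true:
For the numerator, keep only minor quake=true terms: 0.926459×0.24 = 0.222350
The normalizing constant is 0.832098×0.76 + 0.926459×0.24 = 0.854744
Posterior = 0.222350 / 0.854744 ≈ 0.260
— nearby quarry blast explains away the evidence for minor quake.

Pr(minor quake | spike) ≈ 0.586; Pr(minor quake | spike, nearby quarry blast) ≈ 0.260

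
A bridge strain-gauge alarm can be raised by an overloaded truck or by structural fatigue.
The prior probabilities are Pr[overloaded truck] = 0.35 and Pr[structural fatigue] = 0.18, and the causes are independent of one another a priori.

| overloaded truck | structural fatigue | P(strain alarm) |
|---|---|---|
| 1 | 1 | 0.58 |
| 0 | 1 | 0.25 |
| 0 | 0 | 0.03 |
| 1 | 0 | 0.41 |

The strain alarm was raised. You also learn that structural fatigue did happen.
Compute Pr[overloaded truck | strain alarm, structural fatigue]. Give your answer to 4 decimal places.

Enumerate both values of overloaded truck and weight by the priors:
  P(strain alarm | structural fatigue) = 0.25*0.65 + 0.58*0.35
        = 0.162500 + 0.203000 = 0.365500
Configurations with overloaded truck contribute 0.203000, so
  P(overloaded truck | strain alarm, structural fatigue) = 0.203000 / 0.365500 ≈ 0.5554

Pr[overloaded truck | strain alarm, structural fatigue] ≈ 0.5554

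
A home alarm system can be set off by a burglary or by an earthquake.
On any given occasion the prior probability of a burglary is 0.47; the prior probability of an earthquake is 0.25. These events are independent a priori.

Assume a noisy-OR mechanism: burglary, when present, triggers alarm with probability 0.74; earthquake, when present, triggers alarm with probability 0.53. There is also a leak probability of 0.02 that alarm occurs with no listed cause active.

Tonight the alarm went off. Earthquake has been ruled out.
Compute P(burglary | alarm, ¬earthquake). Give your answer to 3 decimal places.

P(burglary | alarm, ¬earthquake) ≈ 0.971

Under noisy-OR, P(alarm | causes) = 1 − (1−0.02)·∏(1−qᵢ) over the active causes.
Weight on burglary=true, given the evidence: 0.7452·0.47 = 0.350244
Denominator P(alarm | ¬earthquake): 0.02·0.53 + 0.7452·0.47 = 0.360844
P(burglary | alarm, ¬earthquake) = 0.350244/0.360844 ≈ 0.971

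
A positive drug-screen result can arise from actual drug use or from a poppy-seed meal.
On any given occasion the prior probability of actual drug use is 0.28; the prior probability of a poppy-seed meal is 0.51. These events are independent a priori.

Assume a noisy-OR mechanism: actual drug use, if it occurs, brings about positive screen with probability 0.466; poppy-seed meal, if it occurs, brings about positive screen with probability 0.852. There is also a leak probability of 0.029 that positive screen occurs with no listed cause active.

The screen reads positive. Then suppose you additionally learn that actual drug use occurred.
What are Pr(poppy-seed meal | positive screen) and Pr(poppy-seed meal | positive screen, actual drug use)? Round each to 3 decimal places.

Under noisy-OR, P(positive screen | causes) = 1 − (1−0.029)·∏(1−qᵢ) over the active causes.
P(positive screen) = 0.029·0.72·0.49 + 0.856292·0.72·0.51 + 0.481486·0.28·0.49 + 0.92326·0.28·0.51 = 0.010231 + 0.314430 + 0.066060 + 0.131842 = 0.522563
The poppy-seed meal-present share is 0.314430 + 0.131842 = 0.446272.
Hence the posterior is 0.446272/0.522563 ≈ 0.854.

Now condition on the additional information:
By total probability over both values of poppy-seed meal:
  P(positive screen | actual drug use) = 0.481486×0.49 + 0.92326×0.51
        = 0.235928 + 0.470863 = 0.706791
Configurations with poppy-seed meal contribute 0.470863, so
  P(poppy-seed meal | positive screen, actual drug use) = 0.470863 / 0.706791 ≈ 0.666

Pr(poppy-seed meal | positive screen) ≈ 0.854; Pr(poppy-seed meal | positive screen, actual drug use) ≈ 0.666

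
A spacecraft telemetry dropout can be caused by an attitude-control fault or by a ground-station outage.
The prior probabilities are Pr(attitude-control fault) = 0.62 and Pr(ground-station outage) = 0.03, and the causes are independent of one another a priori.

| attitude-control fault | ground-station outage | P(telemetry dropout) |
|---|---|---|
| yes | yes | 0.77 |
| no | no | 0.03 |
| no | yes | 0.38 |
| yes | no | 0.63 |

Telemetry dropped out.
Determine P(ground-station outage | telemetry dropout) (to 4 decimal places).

P(telemetry dropout) = 0.03×0.38×0.97 + 0.38×0.38×0.03 + 0.63×0.62×0.97 + 0.77×0.62×0.03 = 0.011058 + 0.004332 + 0.378882 + 0.014322 = 0.408594
The ground-station outage-present share is 0.004332 + 0.014322 = 0.018654.
P(ground-station outage | telemetry dropout) = 0.018654 / 0.408594 ≈ 0.0457

P(ground-station outage | telemetry dropout) ≈ 0.0457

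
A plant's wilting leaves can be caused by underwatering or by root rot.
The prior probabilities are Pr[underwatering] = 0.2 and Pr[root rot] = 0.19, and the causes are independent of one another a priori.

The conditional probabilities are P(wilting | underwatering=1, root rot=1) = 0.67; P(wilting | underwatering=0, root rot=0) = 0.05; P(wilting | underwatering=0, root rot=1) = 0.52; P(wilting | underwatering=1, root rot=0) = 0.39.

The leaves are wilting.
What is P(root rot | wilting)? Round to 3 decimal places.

P(root rot | wilting) ≈ 0.522

By total probability over the 4 (underwatering, root rot) configurations:
  P(wilting) = 0.05·0.8·0.81 + 0.52·0.8·0.19 + 0.39·0.2·0.81 + 0.67·0.2·0.19
        = 0.032400 + 0.079040 + 0.063180 + 0.025460 = 0.200080
Configurations with root rot contribute 0.104500, so
  P(root rot | wilting) = 0.104500 / 0.200080 ≈ 0.522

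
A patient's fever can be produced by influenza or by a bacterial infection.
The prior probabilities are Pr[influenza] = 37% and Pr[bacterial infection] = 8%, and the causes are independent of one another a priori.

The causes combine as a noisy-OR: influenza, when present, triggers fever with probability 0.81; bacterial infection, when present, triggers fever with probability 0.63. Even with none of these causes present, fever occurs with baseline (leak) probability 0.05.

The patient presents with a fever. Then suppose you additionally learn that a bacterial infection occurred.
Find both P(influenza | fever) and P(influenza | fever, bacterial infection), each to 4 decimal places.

P(influenza | fever) ≈ 0.8325; P(influenza | fever, bacterial infection) ≈ 0.4580

Under noisy-OR, P(fever | causes) = 1 − (1−0.05)·∏(1−qᵢ) over the active causes.
P(fever) = 0.05*0.63*0.92 + 0.6485*0.63*0.08 + 0.8195*0.37*0.92 + 0.933215*0.37*0.08 = 0.028980 + 0.032684 + 0.278958 + 0.027623 = 0.368245
The influenza-present share is 0.278958 + 0.027623 = 0.306581.
P(influenza | fever) = 0.306581 / 0.368245 ≈ 0.8325

Now condition on the additional information:
P(fever | bacterial infection) = 0.6485*0.63 + 0.933215*0.37 = 0.408555 + 0.345290 = 0.753845
Restricting to configurations with influenza present: 0.933215*0.37 = 0.345290.
So P(influenza | fever, bacterial infection) = 0.345290/0.753845 ≈ 0.4580.
The drop from 0.8325 to 0.4580 is the explaining-away (discounting) effect.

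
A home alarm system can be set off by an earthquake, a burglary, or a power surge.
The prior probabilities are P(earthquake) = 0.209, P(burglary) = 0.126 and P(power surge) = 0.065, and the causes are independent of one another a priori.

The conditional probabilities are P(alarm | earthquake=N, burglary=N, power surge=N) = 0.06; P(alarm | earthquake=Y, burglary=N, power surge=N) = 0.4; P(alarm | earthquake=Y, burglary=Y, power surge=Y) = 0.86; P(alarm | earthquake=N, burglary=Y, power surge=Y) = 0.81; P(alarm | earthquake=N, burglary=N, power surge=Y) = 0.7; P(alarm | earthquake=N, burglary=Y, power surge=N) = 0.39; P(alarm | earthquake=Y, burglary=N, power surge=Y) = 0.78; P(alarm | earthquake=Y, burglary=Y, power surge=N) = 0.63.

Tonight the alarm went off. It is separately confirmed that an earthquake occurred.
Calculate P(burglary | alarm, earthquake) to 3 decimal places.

P(alarm | earthquake) = 0.4×0.874×0.935 + 0.78×0.874×0.065 + 0.63×0.126×0.935 + 0.86×0.126×0.065 = 0.326876 + 0.044312 + 0.074220 + 0.007043 = 0.452451
The burglary-present share is 0.074220 + 0.007043 = 0.081263.
So P(burglary | alarm, earthquake) = 0.081263/0.452451 ≈ 0.180.

P(burglary | alarm, earthquake) ≈ 0.180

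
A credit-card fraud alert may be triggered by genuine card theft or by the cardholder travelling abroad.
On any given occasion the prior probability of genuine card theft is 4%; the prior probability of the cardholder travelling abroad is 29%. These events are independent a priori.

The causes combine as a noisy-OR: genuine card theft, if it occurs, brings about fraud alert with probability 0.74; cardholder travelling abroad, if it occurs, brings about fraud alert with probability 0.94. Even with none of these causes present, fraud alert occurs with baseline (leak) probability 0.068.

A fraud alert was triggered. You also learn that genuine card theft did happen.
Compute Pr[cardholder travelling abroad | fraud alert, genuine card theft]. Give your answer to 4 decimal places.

Pr[cardholder travelling abroad | fraud alert, genuine card theft] ≈ 0.3469

Under noisy-OR, P(fraud alert | causes) = 1 − (1−0.068)·∏(1−qᵢ) over the active causes.
P(fraud alert | genuine card theft) = 0.75768·0.71 + 0.985461·0.29 = 0.537953 + 0.285784 = 0.823737
The cardholder travelling abroad-present share is 0.985461·0.29 = 0.285784.
P(cardholder travelling abroad | fraud alert, genuine card theft) = 0.285784 / 0.823737 ≈ 0.3469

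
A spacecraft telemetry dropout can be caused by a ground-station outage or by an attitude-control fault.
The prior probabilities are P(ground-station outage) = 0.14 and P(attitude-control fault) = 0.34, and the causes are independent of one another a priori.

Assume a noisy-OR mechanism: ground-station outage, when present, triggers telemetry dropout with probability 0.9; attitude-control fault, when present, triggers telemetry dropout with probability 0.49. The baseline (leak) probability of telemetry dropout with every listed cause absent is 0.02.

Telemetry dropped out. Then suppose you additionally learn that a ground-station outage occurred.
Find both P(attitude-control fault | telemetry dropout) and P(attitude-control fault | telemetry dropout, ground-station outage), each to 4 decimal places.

Under noisy-OR, P(telemetry dropout | causes) = 1 − (1−0.02)·∏(1−qᵢ) over the active causes.
P(telemetry dropout) = 0.02*0.86*0.66 + 0.5002*0.86*0.34 + 0.902*0.14*0.66 + 0.95002*0.14*0.34 = 0.011352 + 0.146258 + 0.083345 + 0.045221 = 0.286176
Restricting to configurations with attitude-control fault present: 0.146258 + 0.045221 = 0.191479.
So P(attitude-control fault | telemetry dropout) = 0.191479/0.286176 ≈ 0.6691.

Now condition on the additional information:
P(telemetry dropout | ground-station outage) = 0.902·0.66 + 0.95002·0.34 = 0.595320 + 0.323007 = 0.918327
Of this, 0.323007 comes from 0.95002·0.34 (the attitude-control fault=true cases).
Hence the posterior is 0.323007/0.918327 ≈ 0.3517.

P(attitude-control fault | telemetry dropout) ≈ 0.6691; P(attitude-control fault | telemetry dropout, ground-station outage) ≈ 0.3517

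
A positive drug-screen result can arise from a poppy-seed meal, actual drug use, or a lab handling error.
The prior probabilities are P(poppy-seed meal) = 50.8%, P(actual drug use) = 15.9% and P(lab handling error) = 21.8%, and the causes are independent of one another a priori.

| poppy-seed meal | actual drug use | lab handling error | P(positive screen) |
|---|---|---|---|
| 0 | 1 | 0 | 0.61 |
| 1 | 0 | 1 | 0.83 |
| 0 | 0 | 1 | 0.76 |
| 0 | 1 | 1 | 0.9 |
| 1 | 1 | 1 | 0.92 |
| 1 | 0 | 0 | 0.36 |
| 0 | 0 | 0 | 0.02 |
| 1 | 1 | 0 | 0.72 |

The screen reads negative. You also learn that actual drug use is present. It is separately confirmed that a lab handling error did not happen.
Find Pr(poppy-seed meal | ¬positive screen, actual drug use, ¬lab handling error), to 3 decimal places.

P(¬positive screen | actual drug use, ¬lab handling error) = 0.39*0.492 + 0.28*0.508 = 0.191880 + 0.142240 = 0.334120
The poppy-seed meal-present share is 0.28*0.508 = 0.142240.
P(poppy-seed meal | ¬positive screen, actual drug use, ¬lab handling error) = 0.142240 / 0.334120 ≈ 0.426

Pr(poppy-seed meal | ¬positive screen, actual drug use, ¬lab handling error) ≈ 0.426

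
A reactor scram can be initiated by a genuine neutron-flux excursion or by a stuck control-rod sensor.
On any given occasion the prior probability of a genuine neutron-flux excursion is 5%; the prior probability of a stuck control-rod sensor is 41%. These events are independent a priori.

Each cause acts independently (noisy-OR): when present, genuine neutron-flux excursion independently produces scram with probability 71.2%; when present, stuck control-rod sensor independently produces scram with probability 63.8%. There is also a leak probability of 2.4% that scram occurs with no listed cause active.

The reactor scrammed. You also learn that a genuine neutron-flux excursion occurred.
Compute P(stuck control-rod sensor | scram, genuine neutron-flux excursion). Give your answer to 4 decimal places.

Under noisy-OR, P(scram | causes) = 1 − (1−0.024)·∏(1−qᵢ) over the active causes.
Weight on stuck control-rod sensor=true, given the evidence: 0.898246*0.41 = 0.368281
Denominator P(scram | genuine neutron-flux excursion): 0.718912*0.59 + 0.898246*0.41 = 0.792439
P(stuck control-rod sensor | scram, genuine neutron-flux excursion) = 0.368281/0.792439 ≈ 0.4647

P(stuck control-rod sensor | scram, genuine neutron-flux excursion) ≈ 0.4647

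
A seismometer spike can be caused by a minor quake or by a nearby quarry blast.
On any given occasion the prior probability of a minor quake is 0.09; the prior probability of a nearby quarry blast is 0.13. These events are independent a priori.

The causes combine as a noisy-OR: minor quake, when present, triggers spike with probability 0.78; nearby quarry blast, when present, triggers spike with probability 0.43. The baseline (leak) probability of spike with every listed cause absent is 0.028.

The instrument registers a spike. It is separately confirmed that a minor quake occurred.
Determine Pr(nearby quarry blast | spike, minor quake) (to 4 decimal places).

Pr(nearby quarry blast | spike, minor quake) ≈ 0.1430

Under noisy-OR, P(spike | causes) = 1 − (1−0.028)·∏(1−qᵢ) over the active causes.
P(spike | minor quake) = 0.78616·0.87 + 0.878111·0.13 = 0.683959 + 0.114154 = 0.798113
Restricting to configurations with nearby quarry blast present: 0.878111·0.13 = 0.114154.
Hence the posterior is 0.114154/0.798113 ≈ 0.1430.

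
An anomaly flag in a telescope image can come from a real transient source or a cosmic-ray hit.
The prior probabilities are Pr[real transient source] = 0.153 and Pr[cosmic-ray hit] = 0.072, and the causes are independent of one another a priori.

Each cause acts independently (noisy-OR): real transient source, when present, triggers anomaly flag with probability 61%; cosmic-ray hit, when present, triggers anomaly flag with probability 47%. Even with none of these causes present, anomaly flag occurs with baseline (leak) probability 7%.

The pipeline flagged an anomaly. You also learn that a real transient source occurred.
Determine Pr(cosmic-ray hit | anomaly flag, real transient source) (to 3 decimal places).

Under noisy-OR, P(anomaly flag | causes) = 1 − (1−0.07)·∏(1−qᵢ) over the active causes.
P(anomaly flag | real transient source) = 0.6373*0.928 + 0.807769*0.072 = 0.591414 + 0.058159 = 0.649573
Of this, 0.058159 comes from 0.807769*0.072 (the cosmic-ray hit=true cases).
Hence the posterior is 0.058159/0.649573 ≈ 0.090.

Pr(cosmic-ray hit | anomaly flag, real transient source) ≈ 0.090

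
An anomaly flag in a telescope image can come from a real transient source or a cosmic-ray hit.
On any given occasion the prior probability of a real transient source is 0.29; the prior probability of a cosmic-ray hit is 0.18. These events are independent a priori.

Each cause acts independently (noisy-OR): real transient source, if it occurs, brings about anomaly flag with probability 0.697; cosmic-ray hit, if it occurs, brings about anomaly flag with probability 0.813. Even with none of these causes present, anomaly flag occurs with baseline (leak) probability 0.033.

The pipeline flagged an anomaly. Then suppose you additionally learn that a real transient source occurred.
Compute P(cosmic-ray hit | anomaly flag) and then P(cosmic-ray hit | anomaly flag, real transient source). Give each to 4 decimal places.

Under noisy-OR, P(anomaly flag | causes) = 1 − (1−0.033)·∏(1−qᵢ) over the active causes.
Numerator (weight on configurations with cosmic-ray hit): 0.104690 + 0.049340 = 0.154030
Denominator P(anomaly flag): 0.033·0.71·0.82 + 0.819171·0.71·0.18 + 0.706999·0.29·0.82 + 0.945209·0.29·0.18 = 0.341367
Posterior = 0.154030 / 0.341367 ≈ 0.4512

Now condition on the additional information:
P(anomaly flag | real transient source) = 0.706999*0.82 + 0.945209*0.18 = 0.579739 + 0.170138 = 0.749877
Restricting to configurations with cosmic-ray hit present: 0.945209*0.18 = 0.170138.
P(cosmic-ray hit | anomaly flag, real transient source) = 0.170138 / 0.749877 ≈ 0.2269

P(cosmic-ray hit | anomaly flag) ≈ 0.4512; P(cosmic-ray hit | anomaly flag, real transient source) ≈ 0.2269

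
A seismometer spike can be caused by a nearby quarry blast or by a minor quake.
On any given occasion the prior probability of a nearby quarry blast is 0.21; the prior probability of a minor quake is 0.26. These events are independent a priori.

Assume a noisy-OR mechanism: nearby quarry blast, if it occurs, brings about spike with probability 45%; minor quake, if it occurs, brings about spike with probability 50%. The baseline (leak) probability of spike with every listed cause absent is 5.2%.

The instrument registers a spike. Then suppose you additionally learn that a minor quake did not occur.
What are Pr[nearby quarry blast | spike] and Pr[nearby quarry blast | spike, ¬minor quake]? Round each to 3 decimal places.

Under noisy-OR, P(spike | causes) = 1 − (1−0.052)·∏(1−qᵢ) over the active causes.
By total probability over the 4 (nearby quarry blast, minor quake) configurations:
  P(spike) = 0.052·0.79·0.74 + 0.526·0.79·0.26 + 0.4786·0.21·0.74 + 0.7393·0.21·0.26
        = 0.030399 + 0.108040 + 0.074374 + 0.040366 = 0.253179
Keeping only the nearby quarry blast-present terms gives 0.114740, so
  P(nearby quarry blast | spike) = 0.114740 / 0.253179 ≈ 0.453

With the extra evidence:
Numerator (weight on configurations with nearby quarry blast): 0.4786*0.21 = 0.100506
Denominator P(spike | ¬minor quake): 0.052*0.79 + 0.4786*0.21 = 0.141586
P(nearby quarry blast | spike, ¬minor quake) = 0.100506/0.141586 ≈ 0.710
Ruling out minor quake raises the posterior on nearby quarry blast — the flip side of explaining away.

Pr[nearby quarry blast | spike] ≈ 0.453; Pr[nearby quarry blast | spike, ¬minor quake] ≈ 0.710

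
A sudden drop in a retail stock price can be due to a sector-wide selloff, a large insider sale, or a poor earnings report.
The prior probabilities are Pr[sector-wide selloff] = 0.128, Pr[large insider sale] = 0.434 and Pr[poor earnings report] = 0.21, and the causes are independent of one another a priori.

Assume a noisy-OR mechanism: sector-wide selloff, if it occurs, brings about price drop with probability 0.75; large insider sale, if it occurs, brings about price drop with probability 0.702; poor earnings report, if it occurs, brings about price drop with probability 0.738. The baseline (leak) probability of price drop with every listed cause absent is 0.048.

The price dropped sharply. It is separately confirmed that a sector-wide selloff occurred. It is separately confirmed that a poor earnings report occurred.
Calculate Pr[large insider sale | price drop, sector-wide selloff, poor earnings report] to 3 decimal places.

Under noisy-OR, P(price drop | causes) = 1 − (1−0.048)·∏(1−qᵢ) over the active causes.
Enumerate both values of large insider sale and weight by the priors:
  P(price drop | sector-wide selloff, poor earnings report) = 0.937644×0.566 + 0.981418×0.434
        = 0.530707 + 0.425935 = 0.956642
Keeping only the large insider sale-present terms gives 0.425935, so
  P(large insider sale | price drop, sector-wide selloff, poor earnings report) = 0.425935 / 0.956642 ≈ 0.445

Pr[large insider sale | price drop, sector-wide selloff, poor earnings report] ≈ 0.445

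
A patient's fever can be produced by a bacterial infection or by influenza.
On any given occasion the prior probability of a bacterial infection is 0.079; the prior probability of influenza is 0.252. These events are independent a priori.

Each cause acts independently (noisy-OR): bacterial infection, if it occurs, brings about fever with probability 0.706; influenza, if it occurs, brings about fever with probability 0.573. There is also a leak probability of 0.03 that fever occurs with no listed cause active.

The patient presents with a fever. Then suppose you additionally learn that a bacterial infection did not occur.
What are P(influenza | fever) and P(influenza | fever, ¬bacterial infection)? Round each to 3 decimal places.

Under noisy-OR, P(fever | causes) = 1 − (1−0.03)·∏(1−qᵢ) over the active causes.
For the numerator, keep only influenza=true terms: 0.135962 + 0.017484 = 0.153446
Denominator P(fever): 0.03×0.921×0.748 + 0.58581×0.921×0.252 + 0.71482×0.079×0.748 + 0.878228×0.079×0.252 = 0.216353
Posterior = 0.153446 / 0.216353 ≈ 0.709

Now also conditioning on bacterial infection≠true:
Numerator (weight on configurations with influenza): 0.58581×0.252 = 0.147624
Denominator P(fever | ¬bacterial infection): 0.03×0.748 + 0.58581×0.252 = 0.170064
Posterior = 0.147624 / 0.170064 ≈ 0.868
With bacterial infection excluded, influenza must carry more of the explanatory weight for the fever.

P(influenza | fever) ≈ 0.709; P(influenza | fever, ¬bacterial infection) ≈ 0.868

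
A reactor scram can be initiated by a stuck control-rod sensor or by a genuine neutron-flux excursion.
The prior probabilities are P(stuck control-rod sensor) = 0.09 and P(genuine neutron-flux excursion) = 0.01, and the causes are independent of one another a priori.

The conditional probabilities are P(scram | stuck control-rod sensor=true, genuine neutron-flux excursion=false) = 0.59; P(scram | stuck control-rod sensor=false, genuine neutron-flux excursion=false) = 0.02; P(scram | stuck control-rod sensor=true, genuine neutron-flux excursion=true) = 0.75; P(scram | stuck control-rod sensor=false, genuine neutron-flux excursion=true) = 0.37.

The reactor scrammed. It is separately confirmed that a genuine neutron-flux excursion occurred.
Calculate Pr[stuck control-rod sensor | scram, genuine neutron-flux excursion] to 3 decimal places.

For the numerator, keep only stuck control-rod sensor=true terms: 0.75*0.09 = 0.067500
Denominator P(scram | genuine neutron-flux excursion): 0.37*0.91 + 0.75*0.09 = 0.404200
Posterior = 0.067500 / 0.404200 ≈ 0.167

Pr[stuck control-rod sensor | scram, genuine neutron-flux excursion] ≈ 0.167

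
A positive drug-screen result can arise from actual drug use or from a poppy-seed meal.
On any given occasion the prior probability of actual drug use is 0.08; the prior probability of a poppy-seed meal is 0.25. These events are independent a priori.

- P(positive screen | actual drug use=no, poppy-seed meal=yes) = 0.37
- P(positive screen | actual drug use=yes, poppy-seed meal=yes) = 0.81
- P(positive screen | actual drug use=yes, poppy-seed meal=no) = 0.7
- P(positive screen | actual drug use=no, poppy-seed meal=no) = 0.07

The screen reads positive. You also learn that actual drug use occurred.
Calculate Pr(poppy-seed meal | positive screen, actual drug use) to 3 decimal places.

By total probability over both values of poppy-seed meal:
  P(positive screen | actual drug use) = 0.7×0.75 + 0.81×0.25
        = 0.525000 + 0.202500 = 0.727500
Configurations with poppy-seed meal contribute 0.202500, so
  P(poppy-seed meal | positive screen, actual drug use) = 0.202500 / 0.727500 ≈ 0.278

Pr(poppy-seed meal | positive screen, actual drug use) ≈ 0.278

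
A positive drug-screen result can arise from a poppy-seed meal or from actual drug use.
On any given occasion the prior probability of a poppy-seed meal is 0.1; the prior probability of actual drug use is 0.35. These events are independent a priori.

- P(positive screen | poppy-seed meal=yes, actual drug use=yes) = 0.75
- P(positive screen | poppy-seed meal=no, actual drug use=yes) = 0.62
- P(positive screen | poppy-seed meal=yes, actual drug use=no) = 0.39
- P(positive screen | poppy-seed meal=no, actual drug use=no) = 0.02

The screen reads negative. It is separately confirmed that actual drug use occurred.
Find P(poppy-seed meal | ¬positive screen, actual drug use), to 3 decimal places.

P(poppy-seed meal | ¬positive screen, actual drug use) ≈ 0.068

P(¬positive screen | actual drug use) = 0.38×0.9 + 0.25×0.1 = 0.342000 + 0.025000 = 0.367000
Restricting to configurations with poppy-seed meal present: 0.25×0.1 = 0.025000.
Hence the posterior is 0.025000/0.367000 ≈ 0.068.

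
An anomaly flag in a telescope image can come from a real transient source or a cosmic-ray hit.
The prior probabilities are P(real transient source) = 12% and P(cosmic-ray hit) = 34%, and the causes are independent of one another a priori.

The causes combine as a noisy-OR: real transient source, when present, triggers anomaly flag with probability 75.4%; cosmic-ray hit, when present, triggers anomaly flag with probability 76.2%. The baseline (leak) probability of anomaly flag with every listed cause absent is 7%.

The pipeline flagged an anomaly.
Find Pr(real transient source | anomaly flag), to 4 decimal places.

Pr(real transient source | anomaly flag) ≈ 0.2670

Under noisy-OR, P(anomaly flag | causes) = 1 − (1−0.07)·∏(1−qᵢ) over the active causes.
Enumerate the 4 (real transient source, cosmic-ray hit) configurations and weight by the priors:
  P(anomaly flag) = 0.07·0.88·0.66 + 0.77866·0.88·0.34 + 0.77122·0.12·0.66 + 0.94555·0.12·0.34
        = 0.040656 + 0.232975 + 0.061081 + 0.038578 = 0.373290
Keeping only the real transient source-present terms gives 0.099659, so
  P(real transient source | anomaly flag) = 0.099659 / 0.373290 ≈ 0.2670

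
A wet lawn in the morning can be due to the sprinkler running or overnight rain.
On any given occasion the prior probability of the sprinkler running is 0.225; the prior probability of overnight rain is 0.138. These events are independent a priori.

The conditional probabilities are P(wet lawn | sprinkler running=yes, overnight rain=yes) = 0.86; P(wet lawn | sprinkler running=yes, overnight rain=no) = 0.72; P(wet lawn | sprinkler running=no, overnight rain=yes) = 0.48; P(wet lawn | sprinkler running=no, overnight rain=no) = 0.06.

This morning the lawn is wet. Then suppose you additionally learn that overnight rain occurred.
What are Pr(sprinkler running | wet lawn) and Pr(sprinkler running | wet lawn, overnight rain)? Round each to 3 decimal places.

Pr(sprinkler running | wet lawn) ≈ 0.645; Pr(sprinkler running | wet lawn, overnight rain) ≈ 0.342

P(wet lawn) = 0.06·0.775·0.862 + 0.48·0.775·0.138 + 0.72·0.225·0.862 + 0.86·0.225·0.138 = 0.040083 + 0.051336 + 0.139644 + 0.026703 = 0.257766
The sprinkler running-present share is 0.139644 + 0.026703 = 0.166347.
So P(sprinkler running | wet lawn) = 0.166347/0.257766 ≈ 0.645.

Now also conditioning on overnight rain=true:
By total probability over both values of sprinkler running:
  P(wet lawn | overnight rain) = 0.48*0.775 + 0.86*0.225
        = 0.372000 + 0.193500 = 0.565500
Configurations with sprinkler running contribute 0.193500, so
  P(sprinkler running | wet lawn, overnight rain) = 0.193500 / 0.565500 ≈ 0.342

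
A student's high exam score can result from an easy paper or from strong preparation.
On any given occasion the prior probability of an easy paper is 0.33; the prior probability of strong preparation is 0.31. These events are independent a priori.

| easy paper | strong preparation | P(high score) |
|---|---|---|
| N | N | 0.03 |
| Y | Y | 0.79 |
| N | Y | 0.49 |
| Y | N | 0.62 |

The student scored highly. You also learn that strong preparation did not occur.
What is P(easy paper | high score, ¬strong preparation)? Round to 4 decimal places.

For the numerator, keep only easy paper=true terms: 0.62*0.33 = 0.204600
Normalizer over all consistent configurations: 0.03*0.67 + 0.62*0.33 = 0.224700
Posterior = 0.204600 / 0.224700 ≈ 0.9105

P(easy paper | high score, ¬strong preparation) ≈ 0.9105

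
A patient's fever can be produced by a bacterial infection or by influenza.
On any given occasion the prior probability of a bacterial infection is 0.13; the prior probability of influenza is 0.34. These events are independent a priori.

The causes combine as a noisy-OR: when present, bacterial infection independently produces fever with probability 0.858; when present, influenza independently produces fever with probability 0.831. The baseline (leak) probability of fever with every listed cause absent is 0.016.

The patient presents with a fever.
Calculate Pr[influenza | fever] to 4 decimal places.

Under noisy-OR, P(fever | causes) = 1 − (1−0.016)·∏(1−qᵢ) over the active causes.
Numerator (weight on configurations with influenza): 0.246610 + 0.043156 = 0.289766
The normalizing constant is 0.016*0.87*0.66 + 0.833704*0.87*0.34 + 0.860272*0.13*0.66 + 0.976386*0.13*0.34 = 0.372764
P(influenza | fever) = 0.289766/0.372764 ≈ 0.7773

Pr[influenza | fever] ≈ 0.7773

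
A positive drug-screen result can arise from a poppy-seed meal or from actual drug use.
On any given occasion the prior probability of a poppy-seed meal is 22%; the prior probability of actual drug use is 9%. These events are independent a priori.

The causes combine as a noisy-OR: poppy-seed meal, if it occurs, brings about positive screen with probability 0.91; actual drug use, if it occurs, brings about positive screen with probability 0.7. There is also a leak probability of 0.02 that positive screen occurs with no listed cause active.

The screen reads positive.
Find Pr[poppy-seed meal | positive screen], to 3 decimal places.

Pr[poppy-seed meal | positive screen] ≈ 0.760

Under noisy-OR, P(positive screen | causes) = 1 − (1−0.02)·∏(1−qᵢ) over the active causes.
Weight on poppy-seed meal=true, given the evidence: 0.182542 + 0.019276 = 0.201818
Denominator P(positive screen): 0.02*0.78*0.91 + 0.706*0.78*0.09 + 0.9118*0.22*0.91 + 0.97354*0.22*0.09 = 0.265575
P(poppy-seed meal | positive screen) = 0.201818/0.265575 ≈ 0.760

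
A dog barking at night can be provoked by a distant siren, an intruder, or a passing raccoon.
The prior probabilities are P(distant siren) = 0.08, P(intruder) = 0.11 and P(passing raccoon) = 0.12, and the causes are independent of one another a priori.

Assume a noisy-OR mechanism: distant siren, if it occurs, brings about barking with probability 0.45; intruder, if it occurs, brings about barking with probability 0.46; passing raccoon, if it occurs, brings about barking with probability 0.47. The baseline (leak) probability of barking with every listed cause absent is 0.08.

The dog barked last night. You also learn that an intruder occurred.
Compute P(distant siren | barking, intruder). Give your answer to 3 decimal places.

Under noisy-OR, P(barking | causes) = 1 − (1−0.08)·∏(1−qᵢ) over the active causes.
P(barking | intruder) = 0.5032×0.92×0.88 + 0.736696×0.92×0.12 + 0.72676×0.08×0.88 + 0.855183×0.08×0.12 = 0.407391 + 0.081331 + 0.051164 + 0.008210 = 0.548096
Restricting to configurations with distant siren present: 0.051164 + 0.008210 = 0.059374.
Hence the posterior is 0.059374/0.548096 ≈ 0.108.

P(distant siren | barking, intruder) ≈ 0.108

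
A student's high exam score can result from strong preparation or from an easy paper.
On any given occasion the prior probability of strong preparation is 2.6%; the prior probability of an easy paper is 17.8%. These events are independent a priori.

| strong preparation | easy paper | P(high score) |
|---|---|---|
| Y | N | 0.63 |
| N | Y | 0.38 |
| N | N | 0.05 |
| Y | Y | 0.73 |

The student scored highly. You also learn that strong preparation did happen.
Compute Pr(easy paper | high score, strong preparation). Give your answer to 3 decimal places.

For the numerator, keep only easy paper=true terms: 0.73·0.178 = 0.129940
The normalizing constant is 0.63·0.822 + 0.73·0.178 = 0.647800
Posterior = 0.129940 / 0.647800 ≈ 0.201

Pr(easy paper | high score, strong preparation) ≈ 0.201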